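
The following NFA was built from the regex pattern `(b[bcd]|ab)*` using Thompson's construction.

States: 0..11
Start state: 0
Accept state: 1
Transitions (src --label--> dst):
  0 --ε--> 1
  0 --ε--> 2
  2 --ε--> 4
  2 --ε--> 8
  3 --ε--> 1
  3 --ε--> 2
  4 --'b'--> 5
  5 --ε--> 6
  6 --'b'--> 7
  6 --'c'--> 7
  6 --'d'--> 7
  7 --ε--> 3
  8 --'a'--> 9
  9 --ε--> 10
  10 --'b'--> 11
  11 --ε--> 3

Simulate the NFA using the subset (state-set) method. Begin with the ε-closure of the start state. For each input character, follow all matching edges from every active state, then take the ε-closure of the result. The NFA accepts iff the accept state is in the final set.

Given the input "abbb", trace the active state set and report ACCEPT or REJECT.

S₀ = ε-closure({0}) = {0,1,2,4,8}
'a' @ 1: {9,10}
'b' @ 2: {1,2,3,4,8,11}  [accepting]
'b' @ 3: {5,6}
'b' @ 4: {1,2,3,4,7,8}  [accepting]
after full input: {1,2,3,4,7,8}  (accept=1 in)

Answer: ACCEPT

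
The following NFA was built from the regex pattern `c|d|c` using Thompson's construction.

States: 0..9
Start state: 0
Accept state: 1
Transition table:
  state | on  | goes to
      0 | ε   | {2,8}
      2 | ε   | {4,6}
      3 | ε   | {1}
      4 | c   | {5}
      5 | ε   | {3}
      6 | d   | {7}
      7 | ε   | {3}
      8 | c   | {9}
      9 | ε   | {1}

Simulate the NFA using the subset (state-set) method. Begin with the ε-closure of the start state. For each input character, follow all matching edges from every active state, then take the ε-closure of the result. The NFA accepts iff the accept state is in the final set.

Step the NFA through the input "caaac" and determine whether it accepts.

S₀ = ε-closure({0}) = {0,2,4,6,8}
'c' @ 1: {1,3,5,9}  (accept∈set)
'a' @ 2: {}  — no active states
rest 'aac' ignored (set empty)
end set {} — state 1 not in

Answer: REJECT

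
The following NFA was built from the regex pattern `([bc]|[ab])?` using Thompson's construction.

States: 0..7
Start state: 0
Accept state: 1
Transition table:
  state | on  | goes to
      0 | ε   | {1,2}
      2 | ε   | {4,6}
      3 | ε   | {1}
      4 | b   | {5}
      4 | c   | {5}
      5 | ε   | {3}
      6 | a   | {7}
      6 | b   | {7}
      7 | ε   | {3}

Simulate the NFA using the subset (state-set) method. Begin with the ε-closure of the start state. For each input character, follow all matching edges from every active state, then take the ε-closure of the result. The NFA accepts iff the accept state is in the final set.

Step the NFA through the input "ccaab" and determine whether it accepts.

initial (ε-close {0}): {0,1,2,4,6}
'c' @ 1: {1,3,5}  ✓accept
'c' @ 2: {}  — state set empty
rest 'aab' ignored (set empty)
final: {}; accept 1 not in set

Answer: REJECT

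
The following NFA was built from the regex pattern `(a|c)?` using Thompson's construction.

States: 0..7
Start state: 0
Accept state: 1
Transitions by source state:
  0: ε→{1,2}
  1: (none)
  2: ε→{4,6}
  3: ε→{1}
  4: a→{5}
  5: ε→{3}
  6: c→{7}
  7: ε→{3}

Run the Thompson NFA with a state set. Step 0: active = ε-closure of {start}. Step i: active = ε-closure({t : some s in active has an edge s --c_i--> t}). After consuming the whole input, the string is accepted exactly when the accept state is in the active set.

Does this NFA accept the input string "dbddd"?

Answer: REJECT

Trace:
initial (ε-close {0}): {0,1,2,4,6}
'd' @ 1: {}  — state set empty
rest 'bddd' ignored (set empty)
final: {}; accept 1 not in set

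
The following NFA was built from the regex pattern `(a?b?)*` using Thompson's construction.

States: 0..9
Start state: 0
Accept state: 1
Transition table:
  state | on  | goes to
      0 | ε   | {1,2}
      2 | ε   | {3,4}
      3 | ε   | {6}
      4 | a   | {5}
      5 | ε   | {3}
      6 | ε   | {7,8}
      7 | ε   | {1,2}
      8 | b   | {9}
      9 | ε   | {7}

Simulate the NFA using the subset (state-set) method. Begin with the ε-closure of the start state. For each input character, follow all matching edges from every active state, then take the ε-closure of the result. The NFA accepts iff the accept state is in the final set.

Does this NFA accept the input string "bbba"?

Answer: ACCEPT

Trace:
start: ε-closure({0}) = {0,1,2,3,4,6,7,8}
'b' @ 1: {1,2,3,4,6,7,8,9}  [accepting]
'b' @ 2: {1,2,3,4,6,7,8,9}  [accepting]
'b' @ 3: {1,2,3,4,6,7,8,9}  [accepting]
'a' @ 4: {1,2,3,4,5,6,7,8}  [accepting]
end set {1,2,3,4,5,6,7,8} — state 1 in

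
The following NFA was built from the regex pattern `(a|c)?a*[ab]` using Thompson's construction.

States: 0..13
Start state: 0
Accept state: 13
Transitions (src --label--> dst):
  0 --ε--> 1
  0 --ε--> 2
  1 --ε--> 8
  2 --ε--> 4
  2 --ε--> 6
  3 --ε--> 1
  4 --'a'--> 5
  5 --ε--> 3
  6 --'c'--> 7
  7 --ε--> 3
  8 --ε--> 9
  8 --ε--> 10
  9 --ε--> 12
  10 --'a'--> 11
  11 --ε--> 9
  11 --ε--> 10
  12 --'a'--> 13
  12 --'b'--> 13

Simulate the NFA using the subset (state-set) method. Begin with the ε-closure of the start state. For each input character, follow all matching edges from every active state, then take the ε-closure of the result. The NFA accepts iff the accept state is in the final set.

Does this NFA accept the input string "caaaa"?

Answer: ACCEPT

Derivation:
initial (ε-close {0}): {0,1,2,4,6,8,9,10,12}
'c' @ 1: {1,3,7,8,9,10,12}
'a' @ 2: {9,10,11,12,13}  ✓accept
'a' @ 3: {9,10,11,12,13}  ✓accept
'a' @ 4: {9,10,11,12,13}  ✓accept
'a' @ 5: {9,10,11,12,13}  ✓accept
final: {9,10,11,12,13}; accept 13 in set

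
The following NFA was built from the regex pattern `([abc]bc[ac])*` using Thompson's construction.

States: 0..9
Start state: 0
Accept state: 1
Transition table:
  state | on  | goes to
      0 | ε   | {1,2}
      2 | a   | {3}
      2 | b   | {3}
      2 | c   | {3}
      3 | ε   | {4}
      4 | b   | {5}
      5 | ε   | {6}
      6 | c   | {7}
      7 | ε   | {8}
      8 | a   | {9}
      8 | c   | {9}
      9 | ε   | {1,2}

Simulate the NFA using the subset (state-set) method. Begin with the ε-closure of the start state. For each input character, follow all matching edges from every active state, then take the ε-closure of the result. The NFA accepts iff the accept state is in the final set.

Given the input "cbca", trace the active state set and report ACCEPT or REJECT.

start: ε-closure({0}) = {0,1,2}
'c' @ 1: {3,4}
'b' @ 2: {5,6}
'c' @ 3: {7,8}
'a' @ 4: {1,2,9}  [accepting]
final: {1,2,9}; accept 1 in set

Answer: ACCEPT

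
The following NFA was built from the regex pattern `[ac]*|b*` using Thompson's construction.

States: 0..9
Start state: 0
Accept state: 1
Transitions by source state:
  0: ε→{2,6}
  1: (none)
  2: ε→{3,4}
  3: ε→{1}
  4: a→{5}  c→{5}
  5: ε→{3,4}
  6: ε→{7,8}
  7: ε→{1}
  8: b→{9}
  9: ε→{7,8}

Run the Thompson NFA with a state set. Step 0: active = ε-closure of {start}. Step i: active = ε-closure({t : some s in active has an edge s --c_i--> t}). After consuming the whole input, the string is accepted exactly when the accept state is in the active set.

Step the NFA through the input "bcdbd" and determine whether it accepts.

Answer: REJECT

Trace:
initial (ε-close {0}): {0,1,2,3,4,6,7,8}
'b' @ 1: {1,7,8,9}  [accepting]
'c' @ 2: {}  — dead — no transitions
rest 'dbd' ignored (set empty)
after full input: {}  (accept=1 not in)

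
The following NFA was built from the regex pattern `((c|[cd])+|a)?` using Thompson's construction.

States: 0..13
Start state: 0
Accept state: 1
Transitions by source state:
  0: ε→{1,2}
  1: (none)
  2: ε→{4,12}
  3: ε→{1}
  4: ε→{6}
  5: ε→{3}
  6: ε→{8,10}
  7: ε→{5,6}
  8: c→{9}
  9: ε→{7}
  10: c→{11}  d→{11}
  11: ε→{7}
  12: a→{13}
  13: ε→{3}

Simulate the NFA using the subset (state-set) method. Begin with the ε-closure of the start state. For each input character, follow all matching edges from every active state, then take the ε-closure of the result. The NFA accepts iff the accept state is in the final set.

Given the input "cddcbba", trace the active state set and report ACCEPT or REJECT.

S₀ = ε-closure({0}) = {0,1,2,4,6,8,10,12}
'c' @ 1: {1,3,5,6,7,8,9,10,11}  [accepting]
'd' @ 2: {1,3,5,6,7,8,10,11}  [accepting]
'd' @ 3: {1,3,5,6,7,8,10,11}  [accepting]
'c' @ 4: {1,3,5,6,7,8,9,10,11}  [accepting]
'b' @ 5: {}  — no active states
rest 'ba' ignored (set empty)
after full input: {}  (accept=1 not in)

Answer: REJECT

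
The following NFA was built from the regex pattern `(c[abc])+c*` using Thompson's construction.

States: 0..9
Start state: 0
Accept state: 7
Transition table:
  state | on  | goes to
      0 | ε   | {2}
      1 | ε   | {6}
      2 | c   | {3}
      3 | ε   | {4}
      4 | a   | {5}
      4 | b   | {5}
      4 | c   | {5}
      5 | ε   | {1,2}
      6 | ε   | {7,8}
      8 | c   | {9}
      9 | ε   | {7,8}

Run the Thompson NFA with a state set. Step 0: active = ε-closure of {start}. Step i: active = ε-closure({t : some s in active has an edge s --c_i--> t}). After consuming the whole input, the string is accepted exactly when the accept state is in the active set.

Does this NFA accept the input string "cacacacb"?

S₀ = ε-closure({0}) = {0,2}
'c' @ 1: {3,4}
'a' @ 2: {1,2,5,6,7,8}  ✓accept
'c' @ 3: {3,4,7,8,9}  ✓accept
'a' @ 4: {1,2,5,6,7,8}  ✓accept
'c' @ 5: {3,4,7,8,9}  ✓accept
'a' @ 6: {1,2,5,6,7,8}  ✓accept
'c' @ 7: {3,4,7,8,9}  ✓accept
'b' @ 8: {1,2,5,6,7,8}  ✓accept
final: {1,2,5,6,7,8}; accept 7 in set

Answer: ACCEPT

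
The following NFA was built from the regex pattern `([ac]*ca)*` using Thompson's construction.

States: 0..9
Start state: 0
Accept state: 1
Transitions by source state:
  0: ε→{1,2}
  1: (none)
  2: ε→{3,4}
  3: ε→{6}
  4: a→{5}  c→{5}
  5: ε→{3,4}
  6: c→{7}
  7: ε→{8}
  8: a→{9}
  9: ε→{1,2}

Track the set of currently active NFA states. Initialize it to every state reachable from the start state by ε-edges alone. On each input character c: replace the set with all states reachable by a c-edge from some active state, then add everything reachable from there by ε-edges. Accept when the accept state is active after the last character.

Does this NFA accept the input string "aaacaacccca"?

initial (ε-close {0}): {0,1,2,3,4,6}
'a' @ 1: {3,4,5,6}
'a' @ 2: {3,4,5,6}
'a' @ 3: {3,4,5,6}
'c' @ 4: {3,4,5,6,7,8}
'a' @ 5: {1,2,3,4,5,6,9}  (accept∈set)
'a' @ 6: {3,4,5,6}
'c' @ 7: {3,4,5,6,7,8}
'c' @ 8: {3,4,5,6,7,8}
'c' @ 9: {3,4,5,6,7,8}
'c' @ 10: {3,4,5,6,7,8}
'a' @ 11: {1,2,3,4,5,6,9}  (accept∈set)
final: {1,2,3,4,5,6,9}; accept 1 in set

Answer: ACCEPT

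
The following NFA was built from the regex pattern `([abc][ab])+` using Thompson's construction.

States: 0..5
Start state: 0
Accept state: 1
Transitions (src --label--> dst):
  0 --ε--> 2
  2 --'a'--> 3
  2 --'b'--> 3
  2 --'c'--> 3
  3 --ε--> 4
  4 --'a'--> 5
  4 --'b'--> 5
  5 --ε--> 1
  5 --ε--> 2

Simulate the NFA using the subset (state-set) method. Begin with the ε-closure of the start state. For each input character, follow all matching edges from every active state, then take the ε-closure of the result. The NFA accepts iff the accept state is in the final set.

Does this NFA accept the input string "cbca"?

Answer: ACCEPT

Trace:
initial (ε-close {0}): {0,2}
'c' @ 1: {3,4}
'b' @ 2: {1,2,5}  [accepting]
'c' @ 3: {3,4}
'a' @ 4: {1,2,5}  [accepting]
after full input: {1,2,5}  (accept=1 in)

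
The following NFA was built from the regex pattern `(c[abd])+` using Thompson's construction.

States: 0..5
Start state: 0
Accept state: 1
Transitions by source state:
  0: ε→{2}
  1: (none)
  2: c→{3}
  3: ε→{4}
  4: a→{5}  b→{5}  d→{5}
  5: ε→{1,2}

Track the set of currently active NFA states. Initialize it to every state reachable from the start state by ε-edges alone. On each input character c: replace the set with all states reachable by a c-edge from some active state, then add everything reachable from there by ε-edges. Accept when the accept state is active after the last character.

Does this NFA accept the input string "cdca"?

Answer: ACCEPT

Trace:
start: ε-closure({0}) = {0,2}
'c' @ 1: {3,4}
'd' @ 2: {1,2,5}  [accepting]
'c' @ 3: {3,4}
'a' @ 4: {1,2,5}  [accepting]
end set {1,2,5} — state 1 in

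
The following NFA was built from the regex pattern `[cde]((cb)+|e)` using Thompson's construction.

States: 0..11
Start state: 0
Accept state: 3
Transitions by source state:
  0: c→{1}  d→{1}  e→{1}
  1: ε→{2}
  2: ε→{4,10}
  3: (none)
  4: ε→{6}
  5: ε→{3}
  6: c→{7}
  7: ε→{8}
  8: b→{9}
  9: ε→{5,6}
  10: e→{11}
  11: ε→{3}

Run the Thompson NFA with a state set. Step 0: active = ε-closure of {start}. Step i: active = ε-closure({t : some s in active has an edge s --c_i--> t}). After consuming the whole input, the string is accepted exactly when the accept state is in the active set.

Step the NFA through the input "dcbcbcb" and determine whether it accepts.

Answer: ACCEPT

Steps:
S₀ = ε-closure({0}) = {0}
'd' @ 1: {1,2,4,6,10}
'c' @ 2: {7,8}
'b' @ 3: {3,5,6,9}  [accepting]
'c' @ 4: {7,8}
'b' @ 5: {3,5,6,9}  [accepting]
'c' @ 6: {7,8}
'b' @ 7: {3,5,6,9}  [accepting]
after full input: {3,5,6,9}  (accept=3 in)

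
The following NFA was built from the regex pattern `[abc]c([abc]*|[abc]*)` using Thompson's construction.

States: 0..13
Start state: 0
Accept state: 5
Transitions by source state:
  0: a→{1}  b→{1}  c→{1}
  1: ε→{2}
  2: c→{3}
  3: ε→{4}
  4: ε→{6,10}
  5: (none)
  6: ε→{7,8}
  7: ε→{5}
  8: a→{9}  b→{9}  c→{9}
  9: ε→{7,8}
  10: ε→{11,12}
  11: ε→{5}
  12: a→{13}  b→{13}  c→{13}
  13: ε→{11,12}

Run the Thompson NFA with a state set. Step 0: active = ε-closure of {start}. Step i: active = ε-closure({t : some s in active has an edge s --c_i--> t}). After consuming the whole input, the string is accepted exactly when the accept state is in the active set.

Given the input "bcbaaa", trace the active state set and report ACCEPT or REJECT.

S₀ = ε-closure({0}) = {0}
'b' @ 1: {1,2}
'c' @ 2: {3,4,5,6,7,8,10,11,12}  ✓accept
'b' @ 3: {5,7,8,9,11,12,13}  ✓accept
'a' @ 4: {5,7,8,9,11,12,13}  ✓accept
'a' @ 5: {5,7,8,9,11,12,13}  ✓accept
'a' @ 6: {5,7,8,9,11,12,13}  ✓accept
end set {5,7,8,9,11,12,13} — state 5 in

Answer: ACCEPT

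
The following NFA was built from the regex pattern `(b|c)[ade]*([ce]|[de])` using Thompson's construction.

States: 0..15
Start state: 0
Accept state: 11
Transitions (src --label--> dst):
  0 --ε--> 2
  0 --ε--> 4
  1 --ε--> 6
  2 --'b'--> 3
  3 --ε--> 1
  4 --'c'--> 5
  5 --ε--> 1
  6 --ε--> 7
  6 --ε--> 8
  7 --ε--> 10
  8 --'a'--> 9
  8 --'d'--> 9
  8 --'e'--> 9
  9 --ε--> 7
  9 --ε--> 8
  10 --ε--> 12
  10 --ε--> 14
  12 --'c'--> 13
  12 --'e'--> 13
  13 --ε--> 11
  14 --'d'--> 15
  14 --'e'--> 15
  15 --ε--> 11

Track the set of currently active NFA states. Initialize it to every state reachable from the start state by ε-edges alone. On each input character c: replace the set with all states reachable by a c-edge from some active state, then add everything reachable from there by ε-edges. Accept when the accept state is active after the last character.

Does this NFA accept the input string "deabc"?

S₀ = ε-closure({0}) = {0,2,4}
'd' @ 1: {}  — state set empty
rest 'eabc' ignored (set empty)
final: {}; accept 11 not in set

Answer: REJECT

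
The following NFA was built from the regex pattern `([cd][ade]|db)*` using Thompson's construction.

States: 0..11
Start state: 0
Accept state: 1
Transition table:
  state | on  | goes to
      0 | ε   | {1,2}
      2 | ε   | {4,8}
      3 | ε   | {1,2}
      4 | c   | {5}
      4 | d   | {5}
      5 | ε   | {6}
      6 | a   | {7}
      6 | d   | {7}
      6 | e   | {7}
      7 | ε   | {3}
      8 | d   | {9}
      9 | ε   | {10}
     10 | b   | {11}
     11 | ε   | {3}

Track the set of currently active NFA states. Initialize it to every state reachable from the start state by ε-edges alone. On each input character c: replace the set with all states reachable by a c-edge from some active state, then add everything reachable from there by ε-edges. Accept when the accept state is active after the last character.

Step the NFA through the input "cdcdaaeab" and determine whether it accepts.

S₀ = ε-closure({0}) = {0,1,2,4,8}
'c' @ 1: {5,6}
'd' @ 2: {1,2,3,4,7,8}  (accept∈set)
'c' @ 3: {5,6}
'd' @ 4: {1,2,3,4,7,8}  (accept∈set)
'a' @ 5: {}  — no active states
rest 'aeab' ignored (set empty)
end set {} — state 1 not in

Answer: REJECT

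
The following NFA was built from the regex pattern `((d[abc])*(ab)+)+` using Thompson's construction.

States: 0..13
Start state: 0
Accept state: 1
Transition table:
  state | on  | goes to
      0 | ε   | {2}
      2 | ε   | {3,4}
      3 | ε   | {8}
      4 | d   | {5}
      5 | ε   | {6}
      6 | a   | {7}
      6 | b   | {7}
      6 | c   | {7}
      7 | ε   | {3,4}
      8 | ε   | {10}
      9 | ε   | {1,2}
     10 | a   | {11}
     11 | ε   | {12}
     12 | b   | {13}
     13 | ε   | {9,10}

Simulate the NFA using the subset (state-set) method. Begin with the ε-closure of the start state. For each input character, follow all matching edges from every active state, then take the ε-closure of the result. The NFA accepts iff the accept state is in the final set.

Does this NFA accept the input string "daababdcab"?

start: ε-closure({0}) = {0,2,3,4,8,10}
'd' @ 1: {5,6}
'a' @ 2: {3,4,7,8,10}
'a' @ 3: {11,12}
'b' @ 4: {1,2,3,4,8,9,10,13}  (accept∈set)
'a' @ 5: {11,12}
'b' @ 6: {1,2,3,4,8,9,10,13}  (accept∈set)
'd' @ 7: {5,6}
'c' @ 8: {3,4,7,8,10}
'a' @ 9: {11,12}
'b' @ 10: {1,2,3,4,8,9,10,13}  (accept∈set)
final: {1,2,3,4,8,9,10,13}; accept 1 in set

Answer: ACCEPT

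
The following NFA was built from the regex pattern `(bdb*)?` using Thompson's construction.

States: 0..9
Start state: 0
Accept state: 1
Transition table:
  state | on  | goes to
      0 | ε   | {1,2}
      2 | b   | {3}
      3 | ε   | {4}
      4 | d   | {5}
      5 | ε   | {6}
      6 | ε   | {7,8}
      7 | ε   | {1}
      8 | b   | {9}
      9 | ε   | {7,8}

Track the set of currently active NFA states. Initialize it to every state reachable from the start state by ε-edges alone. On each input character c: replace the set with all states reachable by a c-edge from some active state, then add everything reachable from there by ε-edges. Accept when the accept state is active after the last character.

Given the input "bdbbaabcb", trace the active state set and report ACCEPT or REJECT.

start: ε-closure({0}) = {0,1,2}
'b' @ 1: {3,4}
'd' @ 2: {1,5,6,7,8}  ✓accept
'b' @ 3: {1,7,8,9}  ✓accept
'b' @ 4: {1,7,8,9}  ✓accept
'a' @ 5: {}  — dead — no transitions
rest 'abcb' ignored (set empty)
end set {} — state 1 not in

Answer: REJECT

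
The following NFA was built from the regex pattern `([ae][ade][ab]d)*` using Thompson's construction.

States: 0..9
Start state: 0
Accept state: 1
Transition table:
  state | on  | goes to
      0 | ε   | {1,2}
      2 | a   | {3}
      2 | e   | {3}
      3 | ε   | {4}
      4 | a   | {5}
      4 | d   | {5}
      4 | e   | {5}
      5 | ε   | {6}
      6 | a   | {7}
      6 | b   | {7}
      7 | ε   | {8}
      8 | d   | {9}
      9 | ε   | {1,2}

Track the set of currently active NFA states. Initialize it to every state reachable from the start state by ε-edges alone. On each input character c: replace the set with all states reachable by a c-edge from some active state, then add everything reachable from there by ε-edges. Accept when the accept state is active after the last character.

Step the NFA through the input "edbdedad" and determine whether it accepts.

Answer: ACCEPT

Trace:
S₀ = ε-closure({0}) = {0,1,2}
'e' @ 1: {3,4}
'd' @ 2: {5,6}
'b' @ 3: {7,8}
'd' @ 4: {1,2,9}  ✓accept
'e' @ 5: {3,4}
'd' @ 6: {5,6}
'a' @ 7: {7,8}
'd' @ 8: {1,2,9}  ✓accept
end set {1,2,9} — state 1 in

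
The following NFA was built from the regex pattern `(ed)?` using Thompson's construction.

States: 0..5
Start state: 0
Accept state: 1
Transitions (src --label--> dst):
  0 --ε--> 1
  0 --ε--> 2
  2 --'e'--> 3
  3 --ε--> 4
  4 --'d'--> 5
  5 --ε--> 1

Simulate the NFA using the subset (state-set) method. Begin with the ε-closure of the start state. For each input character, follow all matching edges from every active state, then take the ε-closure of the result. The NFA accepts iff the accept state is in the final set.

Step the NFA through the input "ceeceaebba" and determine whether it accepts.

Answer: REJECT

Steps:
S₀ = ε-closure({0}) = {0,1,2}
'c' @ 1: {}  — no active states
rest 'eeceaebba' ignored (set empty)
after full input: {}  (accept=1 not in)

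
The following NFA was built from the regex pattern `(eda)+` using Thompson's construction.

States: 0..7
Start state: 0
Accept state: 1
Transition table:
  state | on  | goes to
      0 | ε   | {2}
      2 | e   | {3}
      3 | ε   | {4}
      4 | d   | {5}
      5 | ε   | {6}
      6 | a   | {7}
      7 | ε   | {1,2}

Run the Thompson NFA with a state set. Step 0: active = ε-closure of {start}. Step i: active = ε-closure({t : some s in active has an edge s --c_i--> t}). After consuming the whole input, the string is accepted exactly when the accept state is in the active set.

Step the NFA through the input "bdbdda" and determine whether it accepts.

S₀ = ε-closure({0}) = {0,2}
'b' @ 1: {}  — no active states
rest 'dbdda' ignored (set empty)
final: {}; accept 1 not in set

Answer: REJECT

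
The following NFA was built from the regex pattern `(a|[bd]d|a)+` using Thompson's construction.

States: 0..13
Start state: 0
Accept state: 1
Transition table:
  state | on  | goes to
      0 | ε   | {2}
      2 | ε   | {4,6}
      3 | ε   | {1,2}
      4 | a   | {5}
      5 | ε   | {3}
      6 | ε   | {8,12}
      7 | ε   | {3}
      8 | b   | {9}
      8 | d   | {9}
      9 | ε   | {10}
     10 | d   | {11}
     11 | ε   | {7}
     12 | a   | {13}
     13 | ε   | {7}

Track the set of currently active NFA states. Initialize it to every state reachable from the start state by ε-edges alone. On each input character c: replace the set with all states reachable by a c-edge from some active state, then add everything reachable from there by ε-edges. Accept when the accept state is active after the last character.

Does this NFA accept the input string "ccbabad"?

S₀ = ε-closure({0}) = {0,2,4,6,8,12}
'c' @ 1: {}  — state set empty
rest 'cbabad' ignored (set empty)
end set {} — state 1 not in

Answer: REJECT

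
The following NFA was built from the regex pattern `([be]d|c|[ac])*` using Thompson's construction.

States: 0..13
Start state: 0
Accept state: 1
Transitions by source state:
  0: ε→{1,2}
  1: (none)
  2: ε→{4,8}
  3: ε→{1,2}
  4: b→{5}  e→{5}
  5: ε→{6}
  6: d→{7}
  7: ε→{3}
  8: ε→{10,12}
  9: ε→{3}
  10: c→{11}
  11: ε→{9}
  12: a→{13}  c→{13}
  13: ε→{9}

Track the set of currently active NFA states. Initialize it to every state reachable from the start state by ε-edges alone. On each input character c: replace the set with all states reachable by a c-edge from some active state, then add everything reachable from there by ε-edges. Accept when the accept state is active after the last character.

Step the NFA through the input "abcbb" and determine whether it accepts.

S₀ = ε-closure({0}) = {0,1,2,4,8,10,12}
'a' @ 1: {1,2,3,4,8,9,10,12,13}  ✓accept
'b' @ 2: {5,6}
'c' @ 3: {}  — state set empty
rest 'bb' ignored (set empty)
end set {} — state 1 not in

Answer: REJECT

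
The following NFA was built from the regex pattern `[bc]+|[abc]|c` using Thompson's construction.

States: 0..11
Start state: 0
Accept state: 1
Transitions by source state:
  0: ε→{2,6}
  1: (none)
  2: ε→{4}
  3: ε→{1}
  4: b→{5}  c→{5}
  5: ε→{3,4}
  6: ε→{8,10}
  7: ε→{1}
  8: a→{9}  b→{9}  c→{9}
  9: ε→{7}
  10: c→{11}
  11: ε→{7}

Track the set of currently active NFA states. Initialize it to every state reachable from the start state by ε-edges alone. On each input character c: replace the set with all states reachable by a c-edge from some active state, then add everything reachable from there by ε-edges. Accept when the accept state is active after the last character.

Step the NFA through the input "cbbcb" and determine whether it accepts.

S₀ = ε-closure({0}) = {0,2,4,6,8,10}
'c' @ 1: {1,3,4,5,7,9,11}  ✓accept
'b' @ 2: {1,3,4,5}  ✓accept
'b' @ 3: {1,3,4,5}  ✓accept
'c' @ 4: {1,3,4,5}  ✓accept
'b' @ 5: {1,3,4,5}  ✓accept
after full input: {1,3,4,5}  (accept=1 in)

Answer: ACCEPT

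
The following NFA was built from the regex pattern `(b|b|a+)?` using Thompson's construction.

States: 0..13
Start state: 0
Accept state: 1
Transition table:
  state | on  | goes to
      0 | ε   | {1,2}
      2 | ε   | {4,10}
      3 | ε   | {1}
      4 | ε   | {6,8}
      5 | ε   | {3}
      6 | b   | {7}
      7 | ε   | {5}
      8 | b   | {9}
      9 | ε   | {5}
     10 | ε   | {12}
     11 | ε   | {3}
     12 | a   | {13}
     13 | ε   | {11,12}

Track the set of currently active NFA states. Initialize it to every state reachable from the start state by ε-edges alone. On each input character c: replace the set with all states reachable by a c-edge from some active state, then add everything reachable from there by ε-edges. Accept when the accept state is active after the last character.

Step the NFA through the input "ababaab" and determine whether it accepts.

Answer: REJECT

Steps:
S₀ = ε-closure({0}) = {0,1,2,4,6,8,10,12}
'a' @ 1: {1,3,11,12,13}  (accept∈set)
'b' @ 2: {}  — state set empty
rest 'abaab' ignored (set empty)
final: {}; accept 1 not in set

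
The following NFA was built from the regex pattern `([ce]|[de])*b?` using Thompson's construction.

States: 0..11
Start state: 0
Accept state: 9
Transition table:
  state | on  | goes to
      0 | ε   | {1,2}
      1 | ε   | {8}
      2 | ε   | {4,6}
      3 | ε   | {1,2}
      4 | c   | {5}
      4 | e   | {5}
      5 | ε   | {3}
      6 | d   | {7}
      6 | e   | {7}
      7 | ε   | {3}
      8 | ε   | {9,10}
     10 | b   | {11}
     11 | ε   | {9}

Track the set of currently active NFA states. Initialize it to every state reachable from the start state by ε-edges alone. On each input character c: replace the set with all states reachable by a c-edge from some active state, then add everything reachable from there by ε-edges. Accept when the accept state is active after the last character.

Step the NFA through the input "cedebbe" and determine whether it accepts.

Answer: REJECT

Steps:
start: ε-closure({0}) = {0,1,2,4,6,8,9,10}
'c' @ 1: {1,2,3,4,5,6,8,9,10}  [accepting]
'e' @ 2: {1,2,3,4,5,6,7,8,9,10}  [accepting]
'd' @ 3: {1,2,3,4,6,7,8,9,10}  [accepting]
'e' @ 4: {1,2,3,4,5,6,7,8,9,10}  [accepting]
'b' @ 5: {9,11}  [accepting]
'b' @ 6: {}  — state set empty
rest 'e' ignored (set empty)
final: {}; accept 9 not in set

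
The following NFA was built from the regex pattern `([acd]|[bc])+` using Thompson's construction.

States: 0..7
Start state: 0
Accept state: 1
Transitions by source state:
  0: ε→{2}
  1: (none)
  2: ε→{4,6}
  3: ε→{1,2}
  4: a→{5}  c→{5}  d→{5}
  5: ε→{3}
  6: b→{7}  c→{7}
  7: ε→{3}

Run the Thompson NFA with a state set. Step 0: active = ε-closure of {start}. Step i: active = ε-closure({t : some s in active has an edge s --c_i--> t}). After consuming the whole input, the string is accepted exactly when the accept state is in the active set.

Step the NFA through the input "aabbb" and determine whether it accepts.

initial (ε-close {0}): {0,2,4,6}
'a' @ 1: {1,2,3,4,5,6}  [accepting]
'a' @ 2: {1,2,3,4,5,6}  [accepting]
'b' @ 3: {1,2,3,4,6,7}  [accepting]
'b' @ 4: {1,2,3,4,6,7}  [accepting]
'b' @ 5: {1,2,3,4,6,7}  [accepting]
final: {1,2,3,4,6,7}; accept 1 in set

Answer: ACCEPT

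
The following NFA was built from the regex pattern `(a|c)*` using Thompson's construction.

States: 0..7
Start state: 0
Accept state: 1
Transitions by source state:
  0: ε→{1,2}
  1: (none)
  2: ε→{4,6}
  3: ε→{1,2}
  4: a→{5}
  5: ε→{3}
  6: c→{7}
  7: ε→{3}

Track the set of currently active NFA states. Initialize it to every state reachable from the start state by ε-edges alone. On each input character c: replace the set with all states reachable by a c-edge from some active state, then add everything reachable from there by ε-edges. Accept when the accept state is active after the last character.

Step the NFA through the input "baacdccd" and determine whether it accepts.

Answer: REJECT

Derivation:
initial (ε-close {0}): {0,1,2,4,6}
'b' @ 1: {}  — no active states
rest 'aacdccd' ignored (set empty)
end set {} — state 1 not in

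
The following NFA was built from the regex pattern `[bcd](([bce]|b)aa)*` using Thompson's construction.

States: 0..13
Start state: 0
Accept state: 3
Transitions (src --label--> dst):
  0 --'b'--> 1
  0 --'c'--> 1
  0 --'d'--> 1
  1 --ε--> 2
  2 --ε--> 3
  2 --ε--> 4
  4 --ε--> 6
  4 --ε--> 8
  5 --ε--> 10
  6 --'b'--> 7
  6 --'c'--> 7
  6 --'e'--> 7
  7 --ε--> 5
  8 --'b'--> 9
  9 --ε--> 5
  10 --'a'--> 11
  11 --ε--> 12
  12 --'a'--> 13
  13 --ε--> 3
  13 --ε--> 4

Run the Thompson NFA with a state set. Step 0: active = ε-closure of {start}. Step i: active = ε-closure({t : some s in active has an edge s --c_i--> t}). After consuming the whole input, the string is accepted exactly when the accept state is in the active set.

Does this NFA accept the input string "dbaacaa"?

start: ε-closure({0}) = {0}
'd' @ 1: {1,2,3,4,6,8}  [accepting]
'b' @ 2: {5,7,9,10}
'a' @ 3: {11,12}
'a' @ 4: {3,4,6,8,13}  [accepting]
'c' @ 5: {5,7,10}
'a' @ 6: {11,12}
'a' @ 7: {3,4,6,8,13}  [accepting]
final: {3,4,6,8,13}; accept 3 in set

Answer: ACCEPT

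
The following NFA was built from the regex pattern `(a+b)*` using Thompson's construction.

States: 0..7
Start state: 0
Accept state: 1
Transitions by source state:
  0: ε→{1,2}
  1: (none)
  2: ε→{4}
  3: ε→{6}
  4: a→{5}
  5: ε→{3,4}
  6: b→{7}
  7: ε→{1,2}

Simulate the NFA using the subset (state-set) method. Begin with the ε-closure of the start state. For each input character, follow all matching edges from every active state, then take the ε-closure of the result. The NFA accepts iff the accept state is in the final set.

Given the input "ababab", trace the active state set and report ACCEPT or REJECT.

start: ε-closure({0}) = {0,1,2,4}
'a' @ 1: {3,4,5,6}
'b' @ 2: {1,2,4,7}  ✓accept
'a' @ 3: {3,4,5,6}
'b' @ 4: {1,2,4,7}  ✓accept
'a' @ 5: {3,4,5,6}
'b' @ 6: {1,2,4,7}  ✓accept
after full input: {1,2,4,7}  (accept=1 in)

Answer: ACCEPT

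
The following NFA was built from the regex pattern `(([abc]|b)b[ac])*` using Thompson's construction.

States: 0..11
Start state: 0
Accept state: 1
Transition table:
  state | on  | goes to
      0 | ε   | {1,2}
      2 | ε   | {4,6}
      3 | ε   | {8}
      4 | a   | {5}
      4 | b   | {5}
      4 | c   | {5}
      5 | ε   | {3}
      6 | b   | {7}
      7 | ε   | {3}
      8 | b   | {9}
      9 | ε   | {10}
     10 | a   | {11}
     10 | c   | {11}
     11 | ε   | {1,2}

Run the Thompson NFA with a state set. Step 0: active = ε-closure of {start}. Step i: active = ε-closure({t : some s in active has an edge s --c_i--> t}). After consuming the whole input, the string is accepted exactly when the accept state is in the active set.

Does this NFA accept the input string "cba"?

S₀ = ε-closure({0}) = {0,1,2,4,6}
'c' @ 1: {3,5,8}
'b' @ 2: {9,10}
'a' @ 3: {1,2,4,6,11}  ✓accept
final: {1,2,4,6,11}; accept 1 in set

Answer: ACCEPT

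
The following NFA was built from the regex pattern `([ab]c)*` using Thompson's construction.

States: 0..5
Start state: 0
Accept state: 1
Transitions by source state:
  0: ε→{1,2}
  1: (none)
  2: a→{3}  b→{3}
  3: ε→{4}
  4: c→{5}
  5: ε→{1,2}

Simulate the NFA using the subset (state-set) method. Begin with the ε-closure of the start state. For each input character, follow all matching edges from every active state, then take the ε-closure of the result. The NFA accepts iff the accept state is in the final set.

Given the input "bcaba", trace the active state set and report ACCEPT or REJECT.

start: ε-closure({0}) = {0,1,2}
'b' @ 1: {3,4}
'c' @ 2: {1,2,5}  (accept∈set)
'a' @ 3: {3,4}
'b' @ 4: {}  — dead — no transitions
rest 'a' ignored (set empty)
final: {}; accept 1 not in set

Answer: REJECT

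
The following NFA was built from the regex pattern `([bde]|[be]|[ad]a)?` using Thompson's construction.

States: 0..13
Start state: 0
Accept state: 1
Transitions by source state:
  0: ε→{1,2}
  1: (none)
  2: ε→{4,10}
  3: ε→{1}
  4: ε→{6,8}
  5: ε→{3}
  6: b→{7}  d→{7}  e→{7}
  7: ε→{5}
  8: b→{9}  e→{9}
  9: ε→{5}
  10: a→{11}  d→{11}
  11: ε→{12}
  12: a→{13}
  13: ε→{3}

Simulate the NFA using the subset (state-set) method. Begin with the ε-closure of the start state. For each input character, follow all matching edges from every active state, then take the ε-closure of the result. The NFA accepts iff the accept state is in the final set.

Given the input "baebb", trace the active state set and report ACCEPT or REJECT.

Answer: REJECT

Derivation:
start: ε-closure({0}) = {0,1,2,4,6,8,10}
'b' @ 1: {1,3,5,7,9}  (accept∈set)
'a' @ 2: {}  — dead — no transitions
rest 'ebb' ignored (set empty)
after full input: {}  (accept=1 not in)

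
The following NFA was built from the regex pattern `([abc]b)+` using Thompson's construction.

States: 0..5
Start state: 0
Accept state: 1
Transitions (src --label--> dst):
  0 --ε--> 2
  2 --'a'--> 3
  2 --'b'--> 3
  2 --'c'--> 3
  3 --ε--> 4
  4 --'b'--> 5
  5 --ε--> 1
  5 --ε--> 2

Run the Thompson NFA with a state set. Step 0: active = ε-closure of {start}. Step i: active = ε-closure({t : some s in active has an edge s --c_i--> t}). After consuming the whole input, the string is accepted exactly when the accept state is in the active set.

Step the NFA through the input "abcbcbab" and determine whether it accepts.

start: ε-closure({0}) = {0,2}
'a' @ 1: {3,4}
'b' @ 2: {1,2,5}  (accept∈set)
'c' @ 3: {3,4}
'b' @ 4: {1,2,5}  (accept∈set)
'c' @ 5: {3,4}
'b' @ 6: {1,2,5}  (accept∈set)
'a' @ 7: {3,4}
'b' @ 8: {1,2,5}  (accept∈set)
after full input: {1,2,5}  (accept=1 in)

Answer: ACCEPT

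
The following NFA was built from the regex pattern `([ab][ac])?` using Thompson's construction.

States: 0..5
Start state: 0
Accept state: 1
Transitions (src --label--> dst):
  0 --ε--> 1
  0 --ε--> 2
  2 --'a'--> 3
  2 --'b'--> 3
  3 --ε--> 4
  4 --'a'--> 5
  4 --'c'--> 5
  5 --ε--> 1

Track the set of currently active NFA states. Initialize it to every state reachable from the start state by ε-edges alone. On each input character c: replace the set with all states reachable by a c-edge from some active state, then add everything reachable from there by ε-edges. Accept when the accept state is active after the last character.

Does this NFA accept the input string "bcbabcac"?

Answer: REJECT

Derivation:
S₀ = ε-closure({0}) = {0,1,2}
'b' @ 1: {3,4}
'c' @ 2: {1,5}  ✓accept
'b' @ 3: {}  — dead — no transitions
rest 'abcac' ignored (set empty)
after full input: {}  (accept=1 not in)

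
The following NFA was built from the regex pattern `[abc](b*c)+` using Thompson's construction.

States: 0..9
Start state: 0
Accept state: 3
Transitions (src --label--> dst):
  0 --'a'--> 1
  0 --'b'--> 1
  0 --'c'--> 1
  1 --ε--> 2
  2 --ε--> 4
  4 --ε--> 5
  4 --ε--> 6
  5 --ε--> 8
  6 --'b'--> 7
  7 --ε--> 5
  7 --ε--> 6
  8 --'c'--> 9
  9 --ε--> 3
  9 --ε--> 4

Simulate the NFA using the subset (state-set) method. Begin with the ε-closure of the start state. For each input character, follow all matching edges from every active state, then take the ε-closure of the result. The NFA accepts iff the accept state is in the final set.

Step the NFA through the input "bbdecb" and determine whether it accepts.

Answer: REJECT

Trace:
initial (ε-close {0}): {0}
'b' @ 1: {1,2,4,5,6,8}
'b' @ 2: {5,6,7,8}
'd' @ 3: {}  — state set empty
rest 'ecb' ignored (set empty)
after full input: {}  (accept=3 not in)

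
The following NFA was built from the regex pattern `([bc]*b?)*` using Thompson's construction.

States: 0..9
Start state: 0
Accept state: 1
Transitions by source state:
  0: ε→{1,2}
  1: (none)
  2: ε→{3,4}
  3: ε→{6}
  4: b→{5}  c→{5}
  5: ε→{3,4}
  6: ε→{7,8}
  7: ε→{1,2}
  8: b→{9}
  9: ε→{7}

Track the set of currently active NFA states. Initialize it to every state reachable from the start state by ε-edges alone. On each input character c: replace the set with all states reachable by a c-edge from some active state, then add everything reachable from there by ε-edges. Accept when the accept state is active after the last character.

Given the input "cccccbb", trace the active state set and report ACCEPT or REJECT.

Answer: ACCEPT

Derivation:
initial (ε-close {0}): {0,1,2,3,4,6,7,8}
'c' @ 1: {1,2,3,4,5,6,7,8}  [accepting]
'c' @ 2: {1,2,3,4,5,6,7,8}  [accepting]
'c' @ 3: {1,2,3,4,5,6,7,8}  [accepting]
'c' @ 4: {1,2,3,4,5,6,7,8}  [accepting]
'c' @ 5: {1,2,3,4,5,6,7,8}  [accepting]
'b' @ 6: {1,2,3,4,5,6,7,8,9}  [accepting]
'b' @ 7: {1,2,3,4,5,6,7,8,9}  [accepting]
after full input: {1,2,3,4,5,6,7,8,9}  (accept=1 in)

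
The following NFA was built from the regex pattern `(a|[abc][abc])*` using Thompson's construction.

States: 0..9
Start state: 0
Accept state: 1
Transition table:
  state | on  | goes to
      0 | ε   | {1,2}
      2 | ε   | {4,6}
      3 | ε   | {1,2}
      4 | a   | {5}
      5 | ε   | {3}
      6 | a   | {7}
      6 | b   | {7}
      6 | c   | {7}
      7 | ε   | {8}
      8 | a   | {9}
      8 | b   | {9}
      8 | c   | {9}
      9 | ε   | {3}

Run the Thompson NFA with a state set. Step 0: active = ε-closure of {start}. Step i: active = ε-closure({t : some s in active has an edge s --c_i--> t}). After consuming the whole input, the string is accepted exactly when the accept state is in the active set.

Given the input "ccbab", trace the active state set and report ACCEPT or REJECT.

Answer: REJECT

Steps:
initial (ε-close {0}): {0,1,2,4,6}
'c' @ 1: {7,8}
'c' @ 2: {1,2,3,4,6,9}  (accept∈set)
'b' @ 3: {7,8}
'a' @ 4: {1,2,3,4,6,9}  (accept∈set)
'b' @ 5: {7,8}
end set {7,8} — state 1 not in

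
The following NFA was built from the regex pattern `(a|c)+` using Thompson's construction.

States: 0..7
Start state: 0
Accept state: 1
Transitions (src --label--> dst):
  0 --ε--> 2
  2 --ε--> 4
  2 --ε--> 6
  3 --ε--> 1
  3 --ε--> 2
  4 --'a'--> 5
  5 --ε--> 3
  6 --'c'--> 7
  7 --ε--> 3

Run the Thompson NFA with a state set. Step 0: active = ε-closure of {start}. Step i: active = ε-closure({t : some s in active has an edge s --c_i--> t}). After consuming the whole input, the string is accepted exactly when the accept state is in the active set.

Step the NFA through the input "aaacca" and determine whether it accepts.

S₀ = ε-closure({0}) = {0,2,4,6}
'a' @ 1: {1,2,3,4,5,6}  [accepting]
'a' @ 2: {1,2,3,4,5,6}  [accepting]
'a' @ 3: {1,2,3,4,5,6}  [accepting]
'c' @ 4: {1,2,3,4,6,7}  [accepting]
'c' @ 5: {1,2,3,4,6,7}  [accepting]
'a' @ 6: {1,2,3,4,5,6}  [accepting]
after full input: {1,2,3,4,5,6}  (accept=1 in)

Answer: ACCEPT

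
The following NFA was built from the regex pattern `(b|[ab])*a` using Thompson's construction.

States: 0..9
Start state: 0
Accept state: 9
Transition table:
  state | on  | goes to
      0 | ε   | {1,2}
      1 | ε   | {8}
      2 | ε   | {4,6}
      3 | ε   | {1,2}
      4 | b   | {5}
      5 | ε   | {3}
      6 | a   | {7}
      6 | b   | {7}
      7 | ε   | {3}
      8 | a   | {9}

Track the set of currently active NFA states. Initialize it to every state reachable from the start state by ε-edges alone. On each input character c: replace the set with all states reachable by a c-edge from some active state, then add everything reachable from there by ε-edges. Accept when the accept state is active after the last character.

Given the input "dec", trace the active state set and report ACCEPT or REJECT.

Answer: REJECT

Steps:
S₀ = ε-closure({0}) = {0,1,2,4,6,8}
'd' @ 1: {}  — no active states
rest 'ec' ignored (set empty)
after full input: {}  (accept=9 not in)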